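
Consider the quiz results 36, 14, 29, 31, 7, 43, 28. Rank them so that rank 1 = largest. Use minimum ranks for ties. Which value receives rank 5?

Sorted (descending): 43, 36, 31, 29, 28, 14, 7
No ties — each value takes its position as its rank.
Rank 5 → value 28.

28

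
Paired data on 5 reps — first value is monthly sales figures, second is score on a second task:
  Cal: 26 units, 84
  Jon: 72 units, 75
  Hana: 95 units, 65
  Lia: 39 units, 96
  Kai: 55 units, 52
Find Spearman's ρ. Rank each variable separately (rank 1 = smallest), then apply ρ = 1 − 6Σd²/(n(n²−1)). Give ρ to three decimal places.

-0.600

Ranks of variable 1: 1, 4, 5, 2, 3
Ranks of variable 2: 4, 3, 2, 5, 1
d = r₁ − r₂: -3, 1, 3, -3, 2
d²: 9, 1, 9, 9, 4; Σd² = 32
ρ = 1 − 6·32/(5·24) = 1 − 192/120 = -0.600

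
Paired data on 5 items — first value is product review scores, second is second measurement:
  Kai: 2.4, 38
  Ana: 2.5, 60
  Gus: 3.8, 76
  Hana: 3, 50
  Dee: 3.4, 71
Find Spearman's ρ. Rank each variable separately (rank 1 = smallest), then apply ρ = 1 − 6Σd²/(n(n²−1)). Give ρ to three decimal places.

0.900

Ranks of variable 1: 1, 2, 5, 3, 4
Ranks of variable 2: 1, 3, 5, 2, 4
d = r₁ − r₂: 0, -1, 0, 1, 0
d²: 0, 1, 0, 1, 0; Σd² = 2
ρ = 1 − 6·2/(5·24) = 1 − 12/120 = 0.900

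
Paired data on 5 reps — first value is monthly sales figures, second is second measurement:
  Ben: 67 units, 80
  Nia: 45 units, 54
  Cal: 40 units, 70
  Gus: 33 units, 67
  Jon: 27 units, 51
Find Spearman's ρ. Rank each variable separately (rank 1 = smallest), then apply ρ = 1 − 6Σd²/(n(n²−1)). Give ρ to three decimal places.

0.700

Ranks of variable 1: 5, 4, 3, 2, 1
Ranks of variable 2: 5, 2, 4, 3, 1
d = r₁ − r₂: 0, 2, -1, -1, 0
d²: 0, 4, 1, 1, 0; Σd² = 6
ρ = 1 − 6·6/(5·24) = 1 − 36/120 = 0.700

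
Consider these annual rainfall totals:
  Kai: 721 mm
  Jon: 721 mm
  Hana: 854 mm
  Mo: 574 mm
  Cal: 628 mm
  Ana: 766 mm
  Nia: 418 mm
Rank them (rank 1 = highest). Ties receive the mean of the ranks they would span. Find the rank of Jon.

3.5

Sorted (descending): 854, 766, 721, 721, 628, 574, 418
The 2 values of 721 occupy positions 3–4 → average rank (3+4)/2 = 3.5.
Jon has value 721 mm → rank 3.5.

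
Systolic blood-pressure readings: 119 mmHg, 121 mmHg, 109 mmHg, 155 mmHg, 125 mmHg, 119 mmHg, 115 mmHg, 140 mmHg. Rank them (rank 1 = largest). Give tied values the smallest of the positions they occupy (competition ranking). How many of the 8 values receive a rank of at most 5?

Sorted (descending): 155, 140, 125, 121, 119, 119, 115, 109
The 2 values of 119 occupy positions 5–6 → each gets rank 5.
Ranks ≤ 5: {1, 2, 3, 4, 5, 5} → 6 values.

6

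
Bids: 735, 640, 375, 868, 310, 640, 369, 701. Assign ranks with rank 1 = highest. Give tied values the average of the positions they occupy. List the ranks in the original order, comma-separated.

Sorted (descending): 868, 735, 701, 640, 640, 375, 369, 310
The 2 values of 640 occupy positions 4–5 → average rank (4+5)/2 = 4.5.

2, 4.5, 6, 1, 8, 4.5, 7, 3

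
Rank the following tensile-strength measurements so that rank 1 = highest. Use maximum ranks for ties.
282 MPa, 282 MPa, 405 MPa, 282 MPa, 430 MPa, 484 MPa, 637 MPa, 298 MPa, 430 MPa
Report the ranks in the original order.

Sorted (descending): 637, 484, 430, 430, 405, 298, 282, 282, 282
The 2 values of 430 occupy positions 3–4 → each gets rank 4.
The 3 values of 282 occupy positions 7–9 → each gets rank 9.

9, 9, 5, 9, 4, 2, 1, 6, 4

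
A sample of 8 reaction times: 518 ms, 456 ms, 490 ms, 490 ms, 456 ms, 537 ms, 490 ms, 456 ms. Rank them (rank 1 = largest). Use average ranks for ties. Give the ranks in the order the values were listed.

2, 7, 4, 4, 7, 1, 4, 7

Sorted (descending): 537, 518, 490, 490, 490, 456, 456, 456
The 3 values of 490 occupy positions 3–5 → average rank 4.
The 3 values of 456 occupy positions 6–8 → average rank 7.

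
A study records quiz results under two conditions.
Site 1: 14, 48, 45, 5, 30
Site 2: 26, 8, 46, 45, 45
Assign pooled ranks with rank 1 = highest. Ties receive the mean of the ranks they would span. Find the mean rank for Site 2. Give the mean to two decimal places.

5.20

Sorted (descending): 48, 46, 45, 45, 45, 30, 26, 14, 8, 5
The 3 values of 45 occupy positions 3–5 → average rank 4.
Site 2 values → pooled ranks: 26→7, 8→9, 46→2, 45→4, 45→4
Mean rank = (7 + 9 + 2 + 4 + 4) / 5 = 5.20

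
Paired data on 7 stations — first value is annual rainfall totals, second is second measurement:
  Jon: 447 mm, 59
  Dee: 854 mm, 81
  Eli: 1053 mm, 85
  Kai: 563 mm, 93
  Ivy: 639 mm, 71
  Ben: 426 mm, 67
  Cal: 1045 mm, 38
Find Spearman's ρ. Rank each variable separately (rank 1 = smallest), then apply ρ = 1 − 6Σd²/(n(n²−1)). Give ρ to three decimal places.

0.179

Ranks of variable 1: 2, 5, 7, 3, 4, 1, 6
Ranks of variable 2: 2, 5, 6, 7, 4, 3, 1
d = r₁ − r₂: 0, 0, 1, -4, 0, -2, 5
d²: 0, 0, 1, 16, 0, 4, 25; Σd² = 46
ρ = 1 − 6·46/(7·48) = 1 − 276/336 = 0.179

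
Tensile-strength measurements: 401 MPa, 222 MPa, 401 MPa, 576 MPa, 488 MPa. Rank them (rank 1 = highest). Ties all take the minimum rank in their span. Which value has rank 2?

Sorted (descending): 576, 488, 401, 401, 222
The 2 values of 401 occupy positions 3–4 → each gets rank 3.
Rank 2 → value 488.

488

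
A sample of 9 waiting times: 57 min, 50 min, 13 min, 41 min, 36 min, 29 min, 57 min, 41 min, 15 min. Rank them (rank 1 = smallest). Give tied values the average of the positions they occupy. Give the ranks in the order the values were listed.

Sorted (ascending): 13, 15, 29, 36, 41, 41, 50, 57, 57
The 2 values of 41 occupy positions 5–6 → average rank (5+6)/2 = 5.5.
The 2 values of 57 occupy positions 8–9 → average rank (8+9)/2 = 8.5.

8.5, 7, 1, 5.5, 4, 3, 8.5, 5.5, 2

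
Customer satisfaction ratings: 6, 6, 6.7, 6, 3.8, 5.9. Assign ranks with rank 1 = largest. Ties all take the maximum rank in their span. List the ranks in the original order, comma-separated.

Sorted (descending): 6.7, 6, 6, 6, 5.9, 3.8
The 3 values of 6 occupy positions 2–4 → each gets rank 4.

4, 4, 1, 4, 6, 5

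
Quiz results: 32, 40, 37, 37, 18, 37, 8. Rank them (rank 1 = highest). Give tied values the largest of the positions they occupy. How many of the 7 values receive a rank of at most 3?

1

Sorted (descending): 40, 37, 37, 37, 32, 18, 8
The 3 values of 37 occupy positions 2–4 → each gets rank 4.
Ranks ≤ 3: {1} → 1 value.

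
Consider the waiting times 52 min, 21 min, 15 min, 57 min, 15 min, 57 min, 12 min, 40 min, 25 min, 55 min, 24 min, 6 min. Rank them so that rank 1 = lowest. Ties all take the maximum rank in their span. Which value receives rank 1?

Sorted (ascending): 6, 12, 15, 15, 21, 24, 25, 40, 52, 55, 57, 57
The 2 values of 15 occupy positions 3–4 → each gets rank 4.
The 2 values of 57 occupy positions 11–12 → each gets rank 12.
Rank 1 → value 6.

6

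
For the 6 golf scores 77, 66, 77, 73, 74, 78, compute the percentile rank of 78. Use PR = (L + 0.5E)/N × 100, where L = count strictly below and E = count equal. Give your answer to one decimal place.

91.7

N = 6.
Strictly below 78: 5. Equal to 78: 1.
PR = (5 + 0.5·1)/6 × 100 = 91.7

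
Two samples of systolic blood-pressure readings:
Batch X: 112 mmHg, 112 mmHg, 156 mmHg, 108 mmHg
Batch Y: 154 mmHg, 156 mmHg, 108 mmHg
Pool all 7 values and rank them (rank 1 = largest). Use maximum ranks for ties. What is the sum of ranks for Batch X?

19

Sorted (descending): 156, 156, 154, 112, 112, 108, 108
The 2 values of 156 occupy positions 1–2 → each gets rank 2.
The 2 values of 112 occupy positions 4–5 → each gets rank 5.
The 2 values of 108 occupy positions 6–7 → each gets rank 7.
Batch X values → pooled ranks: 112→5, 112→5, 156→2, 108→7
Rank sum = 5 + 5 + 2 + 7 = 19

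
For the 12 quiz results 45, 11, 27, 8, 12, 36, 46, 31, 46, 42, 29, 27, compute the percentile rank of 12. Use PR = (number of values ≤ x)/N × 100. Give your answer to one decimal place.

25.0

N = 12.
Strictly below 12: 2. Equal to 12: 1.
PR = 3/12 × 100 = 25.0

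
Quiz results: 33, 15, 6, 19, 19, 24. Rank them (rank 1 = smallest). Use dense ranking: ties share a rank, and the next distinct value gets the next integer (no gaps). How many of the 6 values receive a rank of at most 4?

Sorted (ascending): 6, 15, 19, 19, 24, 33
The 2 values of 19 share dense rank 3.
Remaining distinct values take the next consecutive integers.
Ranks ≤ 4: {1, 2, 3, 3, 4} → 5 values.

5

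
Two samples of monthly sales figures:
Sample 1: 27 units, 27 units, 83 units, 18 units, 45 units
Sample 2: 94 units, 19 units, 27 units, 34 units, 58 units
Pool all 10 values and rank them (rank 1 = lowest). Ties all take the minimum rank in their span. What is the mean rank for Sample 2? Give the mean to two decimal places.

Sorted (ascending): 18, 19, 27, 27, 27, 34, 45, 58, 83, 94
The 3 values of 27 occupy positions 3–5 → each gets rank 3.
Sample 2 values → pooled ranks: 94→10, 19→2, 27→3, 34→6, 58→8
Mean rank = (10 + 2 + 3 + 6 + 8) / 5 = 5.80

5.80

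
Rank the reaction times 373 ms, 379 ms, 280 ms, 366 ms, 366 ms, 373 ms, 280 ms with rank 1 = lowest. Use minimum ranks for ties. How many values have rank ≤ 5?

6

Sorted (ascending): 280, 280, 366, 366, 373, 373, 379
The 2 values of 280 occupy positions 1–2 → each gets rank 1.
The 2 values of 366 occupy positions 3–4 → each gets rank 3.
The 2 values of 373 occupy positions 5–6 → each gets rank 5.
Ranks ≤ 5: {1, 1, 3, 3, 5, 5} → 6 values.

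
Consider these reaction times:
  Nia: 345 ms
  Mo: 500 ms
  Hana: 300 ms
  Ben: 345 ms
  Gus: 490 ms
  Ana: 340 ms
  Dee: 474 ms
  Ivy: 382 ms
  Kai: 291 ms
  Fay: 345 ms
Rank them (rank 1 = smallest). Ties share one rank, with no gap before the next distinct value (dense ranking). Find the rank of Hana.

Sorted (ascending): 291, 300, 340, 345, 345, 345, 382, 474, 490, 500
The 3 values of 345 share dense rank 4.
Remaining distinct values take the next consecutive integers.
Hana has value 300 ms → rank 2.

2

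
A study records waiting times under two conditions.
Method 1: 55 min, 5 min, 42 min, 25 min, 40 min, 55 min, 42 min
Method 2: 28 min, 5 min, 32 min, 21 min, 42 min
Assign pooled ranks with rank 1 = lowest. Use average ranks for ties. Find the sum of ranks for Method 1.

53.5

Sorted (ascending): 5, 5, 21, 25, 28, 32, 40, 42, 42, 42, 55, 55
The 2 values of 5 occupy positions 1–2 → average rank (1+2)/2 = 1.5.
The 3 values of 42 occupy positions 8–10 → average rank 9.
The 2 values of 55 occupy positions 11–12 → average rank (11+12)/2 = 11.5.
Method 1 values → pooled ranks: 55→11.5, 5→1.5, 42→9, 25→4, 40→7, 55→11.5, 42→9
Rank sum = 11.5 + 1.5 + 9 + 4 + 7 + 11.5 + 9 = 53.5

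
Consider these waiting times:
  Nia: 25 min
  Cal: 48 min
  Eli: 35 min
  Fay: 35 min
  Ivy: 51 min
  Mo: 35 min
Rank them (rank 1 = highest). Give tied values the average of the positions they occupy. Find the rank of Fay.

Sorted (descending): 51, 48, 35, 35, 35, 25
The 3 values of 35 occupy positions 3–5 → average rank 4.
Fay has value 35 min → rank 4.

4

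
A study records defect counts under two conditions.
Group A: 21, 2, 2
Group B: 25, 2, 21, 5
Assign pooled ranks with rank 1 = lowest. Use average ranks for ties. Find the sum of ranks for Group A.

9.5

Sorted (ascending): 2, 2, 2, 5, 21, 21, 25
The 3 values of 2 occupy positions 1–3 → average rank 2.
The 2 values of 21 occupy positions 5–6 → average rank (5+6)/2 = 5.5.
Group A values → pooled ranks: 21→5.5, 2→2, 2→2
Rank sum = 5.5 + 2 + 2 = 9.5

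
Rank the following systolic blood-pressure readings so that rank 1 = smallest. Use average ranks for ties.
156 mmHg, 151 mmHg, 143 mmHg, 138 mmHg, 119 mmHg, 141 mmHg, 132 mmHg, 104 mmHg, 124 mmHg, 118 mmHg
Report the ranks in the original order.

10, 9, 8, 6, 3, 7, 5, 1, 4, 2

Sorted (ascending): 104, 118, 119, 124, 132, 138, 141, 143, 151, 156
No ties — each value takes its position as its rank.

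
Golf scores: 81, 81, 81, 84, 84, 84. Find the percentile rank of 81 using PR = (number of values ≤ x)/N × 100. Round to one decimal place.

N = 6.
Strictly below 81: 0. Equal to 81: 3.
PR = 3/6 × 100 = 50.0

50.0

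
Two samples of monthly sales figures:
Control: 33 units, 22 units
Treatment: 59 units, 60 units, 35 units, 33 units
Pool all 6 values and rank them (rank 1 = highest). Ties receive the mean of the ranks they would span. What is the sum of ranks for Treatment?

10.5

Sorted (descending): 60, 59, 35, 33, 33, 22
The 2 values of 33 occupy positions 4–5 → average rank (4+5)/2 = 4.5.
Treatment values → pooled ranks: 59→2, 60→1, 35→3, 33→4.5
Rank sum = 2 + 1 + 3 + 4.5 = 10.5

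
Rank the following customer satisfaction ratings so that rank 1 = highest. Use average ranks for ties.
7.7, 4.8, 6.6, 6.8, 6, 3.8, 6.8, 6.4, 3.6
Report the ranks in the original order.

1, 7, 4, 2.5, 6, 8, 2.5, 5, 9

Sorted (descending): 7.7, 6.8, 6.8, 6.6, 6.4, 6, 4.8, 3.8, 3.6
The 2 values of 6.8 occupy positions 2–3 → average rank (2+3)/2 = 2.5.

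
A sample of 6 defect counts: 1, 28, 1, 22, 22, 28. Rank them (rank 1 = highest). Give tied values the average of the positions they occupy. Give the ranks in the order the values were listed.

Sorted (descending): 28, 28, 22, 22, 1, 1
The 2 values of 28 occupy positions 1–2 → average rank (1+2)/2 = 1.5.
The 2 values of 22 occupy positions 3–4 → average rank (3+4)/2 = 3.5.
The 2 values of 1 occupy positions 5–6 → average rank (5+6)/2 = 5.5.

5.5, 1.5, 5.5, 3.5, 3.5, 1.5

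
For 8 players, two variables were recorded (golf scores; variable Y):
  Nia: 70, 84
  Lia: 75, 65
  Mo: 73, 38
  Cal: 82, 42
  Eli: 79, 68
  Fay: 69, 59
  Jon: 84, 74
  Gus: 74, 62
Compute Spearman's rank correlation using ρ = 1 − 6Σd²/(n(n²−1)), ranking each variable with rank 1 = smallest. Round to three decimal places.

Ranks of variable 1: 2, 5, 3, 7, 6, 1, 8, 4
Ranks of variable 2: 8, 5, 1, 2, 6, 3, 7, 4
d = r₁ − r₂: -6, 0, 2, 5, 0, -2, 1, 0
d²: 36, 0, 4, 25, 0, 4, 1, 0; Σd² = 70
ρ = 1 − 6·70/(8·63) = 1 − 420/504 = 0.167

0.167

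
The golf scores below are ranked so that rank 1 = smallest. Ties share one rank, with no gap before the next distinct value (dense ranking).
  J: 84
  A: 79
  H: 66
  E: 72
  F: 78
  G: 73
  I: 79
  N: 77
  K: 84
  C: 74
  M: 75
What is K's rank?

9

Sorted (ascending): 66, 72, 73, 74, 75, 77, 78, 79, 79, 84, 84
The 2 values of 79 share dense rank 8.
The 2 values of 84 share dense rank 9.
Remaining distinct values take the next consecutive integers.
K has value 84 → rank 9.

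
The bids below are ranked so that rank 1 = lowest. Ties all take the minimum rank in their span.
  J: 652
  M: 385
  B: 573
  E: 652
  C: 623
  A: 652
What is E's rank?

4

Sorted (ascending): 385, 573, 623, 652, 652, 652
The 3 values of 652 occupy positions 4–6 → each gets rank 4.
E has value 652 → rank 4.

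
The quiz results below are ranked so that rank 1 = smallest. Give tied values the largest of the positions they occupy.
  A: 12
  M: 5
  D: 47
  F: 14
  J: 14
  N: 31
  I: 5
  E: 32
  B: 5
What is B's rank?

Sorted (ascending): 5, 5, 5, 12, 14, 14, 31, 32, 47
The 3 values of 5 occupy positions 1–3 → each gets rank 3.
The 2 values of 14 occupy positions 5–6 → each gets rank 6.
B has value 5 → rank 3.

3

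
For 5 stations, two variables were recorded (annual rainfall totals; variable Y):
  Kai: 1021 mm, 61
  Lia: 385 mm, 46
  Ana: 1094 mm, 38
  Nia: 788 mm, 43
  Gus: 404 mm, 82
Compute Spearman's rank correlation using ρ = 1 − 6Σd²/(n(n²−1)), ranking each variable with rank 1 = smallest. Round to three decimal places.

Ranks of variable 1: 4, 1, 5, 3, 2
Ranks of variable 2: 4, 3, 1, 2, 5
d = r₁ − r₂: 0, -2, 4, 1, -3
d²: 0, 4, 16, 1, 9; Σd² = 30
ρ = 1 − 6·30/(5·24) = 1 − 180/120 = -0.500

-0.500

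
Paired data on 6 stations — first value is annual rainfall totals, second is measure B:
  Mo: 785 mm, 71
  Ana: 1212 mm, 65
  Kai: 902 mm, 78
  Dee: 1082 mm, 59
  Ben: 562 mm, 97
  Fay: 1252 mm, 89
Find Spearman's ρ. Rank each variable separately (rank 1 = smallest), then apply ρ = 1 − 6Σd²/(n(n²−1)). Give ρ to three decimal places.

Ranks of variable 1: 2, 5, 3, 4, 1, 6
Ranks of variable 2: 3, 2, 4, 1, 6, 5
d = r₁ − r₂: -1, 3, -1, 3, -5, 1
d²: 1, 9, 1, 9, 25, 1; Σd² = 46
ρ = 1 − 6·46/(6·35) = 1 − 276/210 = -0.314

-0.314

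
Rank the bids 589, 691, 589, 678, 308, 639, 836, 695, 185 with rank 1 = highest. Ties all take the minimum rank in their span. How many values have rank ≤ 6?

Sorted (descending): 836, 695, 691, 678, 639, 589, 589, 308, 185
The 2 values of 589 occupy positions 6–7 → each gets rank 6.
Ranks ≤ 6: {1, 2, 3, 4, 5, 6, 6} → 7 values.

7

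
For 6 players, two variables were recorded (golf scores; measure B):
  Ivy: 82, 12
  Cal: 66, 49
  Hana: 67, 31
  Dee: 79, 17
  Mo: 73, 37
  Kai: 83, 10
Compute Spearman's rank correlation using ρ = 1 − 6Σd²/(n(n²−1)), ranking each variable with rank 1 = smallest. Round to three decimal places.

-0.943

Ranks of variable 1: 5, 1, 2, 4, 3, 6
Ranks of variable 2: 2, 6, 4, 3, 5, 1
d = r₁ − r₂: 3, -5, -2, 1, -2, 5
d²: 9, 25, 4, 1, 4, 25; Σd² = 68
ρ = 1 − 6·68/(6·35) = 1 − 408/210 = -0.943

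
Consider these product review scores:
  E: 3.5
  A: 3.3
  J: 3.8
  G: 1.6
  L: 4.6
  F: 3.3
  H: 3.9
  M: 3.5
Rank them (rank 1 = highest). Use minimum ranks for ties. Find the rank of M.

Sorted (descending): 4.6, 3.9, 3.8, 3.5, 3.5, 3.3, 3.3, 1.6
The 2 values of 3.5 occupy positions 4–5 → each gets rank 4.
The 2 values of 3.3 occupy positions 6–7 → each gets rank 6.
M has value 3.5 → rank 4.

4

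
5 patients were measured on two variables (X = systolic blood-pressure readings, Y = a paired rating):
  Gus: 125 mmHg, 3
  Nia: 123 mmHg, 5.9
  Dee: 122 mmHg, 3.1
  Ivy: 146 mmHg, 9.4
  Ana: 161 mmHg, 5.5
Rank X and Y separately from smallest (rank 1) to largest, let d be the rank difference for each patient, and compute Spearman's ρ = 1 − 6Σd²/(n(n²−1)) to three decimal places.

Ranks of variable 1: 3, 2, 1, 4, 5
Ranks of variable 2: 1, 4, 2, 5, 3
d = r₁ − r₂: 2, -2, -1, -1, 2
d²: 4, 4, 1, 1, 4; Σd² = 14
ρ = 1 − 6·14/(5·24) = 1 − 84/120 = 0.300

0.300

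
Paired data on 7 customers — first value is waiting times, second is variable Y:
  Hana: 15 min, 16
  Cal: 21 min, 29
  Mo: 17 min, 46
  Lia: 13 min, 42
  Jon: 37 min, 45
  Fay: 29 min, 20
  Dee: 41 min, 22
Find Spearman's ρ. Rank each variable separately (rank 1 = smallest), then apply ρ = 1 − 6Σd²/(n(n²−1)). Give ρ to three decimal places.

Ranks of variable 1: 2, 4, 3, 1, 6, 5, 7
Ranks of variable 2: 1, 4, 7, 5, 6, 2, 3
d = r₁ − r₂: 1, 0, -4, -4, 0, 3, 4
d²: 1, 0, 16, 16, 0, 9, 16; Σd² = 58
ρ = 1 − 6·58/(7·48) = 1 − 348/336 = -0.036

-0.036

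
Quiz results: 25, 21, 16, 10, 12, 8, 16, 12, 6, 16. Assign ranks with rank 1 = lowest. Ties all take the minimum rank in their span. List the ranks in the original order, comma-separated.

Sorted (ascending): 6, 8, 10, 12, 12, 16, 16, 16, 21, 25
The 2 values of 12 occupy positions 4–5 → each gets rank 4.
The 3 values of 16 occupy positions 6–8 → each gets rank 6.

10, 9, 6, 3, 4, 2, 6, 4, 1, 6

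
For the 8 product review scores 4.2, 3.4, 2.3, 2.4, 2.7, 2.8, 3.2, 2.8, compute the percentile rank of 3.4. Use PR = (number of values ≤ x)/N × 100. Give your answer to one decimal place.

N = 8.
Strictly below 3.4: 6. Equal to 3.4: 1.
PR = 7/8 × 100 = 87.5

87.5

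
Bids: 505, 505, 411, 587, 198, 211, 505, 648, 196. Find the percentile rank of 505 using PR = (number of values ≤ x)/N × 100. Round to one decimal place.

N = 9.
Strictly below 505: 4. Equal to 505: 3.
PR = 7/9 × 100 = 77.8

77.8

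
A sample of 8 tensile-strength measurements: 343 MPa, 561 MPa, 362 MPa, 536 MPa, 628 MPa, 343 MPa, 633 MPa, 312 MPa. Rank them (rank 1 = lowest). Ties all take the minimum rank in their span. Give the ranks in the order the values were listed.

Sorted (ascending): 312, 343, 343, 362, 536, 561, 628, 633
The 2 values of 343 occupy positions 2–3 → each gets rank 2.

2, 6, 4, 5, 7, 2, 8, 1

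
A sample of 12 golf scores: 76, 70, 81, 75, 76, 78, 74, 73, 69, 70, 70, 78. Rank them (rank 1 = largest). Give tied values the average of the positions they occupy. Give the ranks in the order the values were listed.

4.5, 10, 1, 6, 4.5, 2.5, 7, 8, 12, 10, 10, 2.5

Sorted (descending): 81, 78, 78, 76, 76, 75, 74, 73, 70, 70, 70, 69
The 2 values of 78 occupy positions 2–3 → average rank (2+3)/2 = 2.5.
The 2 values of 76 occupy positions 4–5 → average rank (4+5)/2 = 4.5.
The 3 values of 70 occupy positions 9–11 → average rank 10.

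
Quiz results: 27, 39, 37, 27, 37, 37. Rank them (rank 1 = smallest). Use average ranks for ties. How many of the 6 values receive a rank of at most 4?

Sorted (ascending): 27, 27, 37, 37, 37, 39
The 2 values of 27 occupy positions 1–2 → average rank (1+2)/2 = 1.5.
The 3 values of 37 occupy positions 3–5 → average rank 4.
Ranks ≤ 4: {1.5, 1.5, 4, 4, 4} → 5 values.

5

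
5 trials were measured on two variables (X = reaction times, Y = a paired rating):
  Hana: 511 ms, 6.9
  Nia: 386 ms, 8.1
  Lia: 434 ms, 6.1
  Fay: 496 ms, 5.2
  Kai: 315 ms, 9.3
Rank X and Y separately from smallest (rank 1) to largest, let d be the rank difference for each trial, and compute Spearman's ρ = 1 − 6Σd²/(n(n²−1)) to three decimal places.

Ranks of variable 1: 5, 2, 3, 4, 1
Ranks of variable 2: 3, 4, 2, 1, 5
d = r₁ − r₂: 2, -2, 1, 3, -4
d²: 4, 4, 1, 9, 16; Σd² = 34
ρ = 1 − 6·34/(5·24) = 1 − 204/120 = -0.700

-0.700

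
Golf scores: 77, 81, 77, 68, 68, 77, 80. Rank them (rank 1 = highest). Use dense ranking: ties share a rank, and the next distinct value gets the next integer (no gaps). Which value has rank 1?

81

Sorted (descending): 81, 80, 77, 77, 77, 68, 68
The 3 values of 77 share dense rank 3.
The 2 values of 68 share dense rank 4.
Remaining distinct values take the next consecutive integers.
Rank 1 → value 81.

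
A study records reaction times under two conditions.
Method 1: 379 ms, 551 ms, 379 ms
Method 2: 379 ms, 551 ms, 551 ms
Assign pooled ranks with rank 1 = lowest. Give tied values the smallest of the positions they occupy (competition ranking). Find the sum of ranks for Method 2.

Sorted (ascending): 379, 379, 379, 551, 551, 551
The 3 values of 379 occupy positions 1–3 → each gets rank 1.
The 3 values of 551 occupy positions 4–6 → each gets rank 4.
Method 2 values → pooled ranks: 379→1, 551→4, 551→4
Rank sum = 1 + 4 + 4 = 9

9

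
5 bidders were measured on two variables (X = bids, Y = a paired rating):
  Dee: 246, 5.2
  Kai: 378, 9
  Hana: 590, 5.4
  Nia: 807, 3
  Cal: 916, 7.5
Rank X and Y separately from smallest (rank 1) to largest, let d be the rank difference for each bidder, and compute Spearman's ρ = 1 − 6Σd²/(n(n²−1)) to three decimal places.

0.000

Ranks of variable 1: 1, 2, 3, 4, 5
Ranks of variable 2: 2, 5, 3, 1, 4
d = r₁ − r₂: -1, -3, 0, 3, 1
d²: 1, 9, 0, 9, 1; Σd² = 20
ρ = 1 − 6·20/(5·24) = 1 − 120/120 = 0.000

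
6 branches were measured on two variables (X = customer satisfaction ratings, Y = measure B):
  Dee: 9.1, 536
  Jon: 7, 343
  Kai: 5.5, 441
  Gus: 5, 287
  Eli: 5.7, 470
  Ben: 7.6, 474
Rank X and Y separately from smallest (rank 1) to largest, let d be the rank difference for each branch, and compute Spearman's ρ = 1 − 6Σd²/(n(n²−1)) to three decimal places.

0.829

Ranks of variable 1: 6, 4, 2, 1, 3, 5
Ranks of variable 2: 6, 2, 3, 1, 4, 5
d = r₁ − r₂: 0, 2, -1, 0, -1, 0
d²: 0, 4, 1, 0, 1, 0; Σd² = 6
ρ = 1 − 6·6/(6·35) = 1 − 36/210 = 0.829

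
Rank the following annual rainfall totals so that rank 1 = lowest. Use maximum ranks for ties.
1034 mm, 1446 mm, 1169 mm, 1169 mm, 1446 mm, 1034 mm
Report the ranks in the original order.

2, 6, 4, 4, 6, 2

Sorted (ascending): 1034, 1034, 1169, 1169, 1446, 1446
The 2 values of 1034 occupy positions 1–2 → each gets rank 2.
The 2 values of 1169 occupy positions 3–4 → each gets rank 4.
The 2 values of 1446 occupy positions 5–6 → each gets rank 6.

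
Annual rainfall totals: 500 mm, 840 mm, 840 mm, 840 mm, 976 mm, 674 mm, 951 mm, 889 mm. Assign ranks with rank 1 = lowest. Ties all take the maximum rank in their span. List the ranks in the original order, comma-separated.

1, 5, 5, 5, 8, 2, 7, 6

Sorted (ascending): 500, 674, 840, 840, 840, 889, 951, 976
The 3 values of 840 occupy positions 3–5 → each gets rank 5.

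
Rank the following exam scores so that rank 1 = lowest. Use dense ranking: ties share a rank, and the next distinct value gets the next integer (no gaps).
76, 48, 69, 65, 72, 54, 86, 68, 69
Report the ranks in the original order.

Sorted (ascending): 48, 54, 65, 68, 69, 69, 72, 76, 86
The 2 values of 69 share dense rank 5.
Remaining distinct values take the next consecutive integers.

7, 1, 5, 3, 6, 2, 8, 4, 5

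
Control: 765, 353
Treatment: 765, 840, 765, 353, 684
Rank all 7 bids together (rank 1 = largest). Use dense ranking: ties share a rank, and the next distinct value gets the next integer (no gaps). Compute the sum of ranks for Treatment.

12

Sorted (descending): 840, 765, 765, 765, 684, 353, 353
The 3 values of 765 share dense rank 2.
The 2 values of 353 share dense rank 4.
Remaining distinct values take the next consecutive integers.
Treatment values → pooled ranks: 765→2, 840→1, 765→2, 353→4, 684→3
Rank sum = 2 + 1 + 2 + 4 + 3 = 12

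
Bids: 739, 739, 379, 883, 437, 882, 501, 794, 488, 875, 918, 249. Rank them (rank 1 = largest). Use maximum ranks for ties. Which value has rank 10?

Sorted (descending): 918, 883, 882, 875, 794, 739, 739, 501, 488, 437, 379, 249
The 2 values of 739 occupy positions 6–7 → each gets rank 7.
Rank 10 → value 437.

437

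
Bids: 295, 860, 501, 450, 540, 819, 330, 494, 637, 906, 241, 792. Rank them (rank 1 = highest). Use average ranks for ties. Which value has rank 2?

860

Sorted (descending): 906, 860, 819, 792, 637, 540, 501, 494, 450, 330, 295, 241
No ties — each value takes its position as its rank.
Rank 2 → value 860.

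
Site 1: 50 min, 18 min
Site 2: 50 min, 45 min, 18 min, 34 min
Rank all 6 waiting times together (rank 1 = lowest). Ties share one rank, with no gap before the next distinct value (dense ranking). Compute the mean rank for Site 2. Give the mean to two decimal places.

2.50

Sorted (ascending): 18, 18, 34, 45, 50, 50
The 2 values of 18 share dense rank 1.
The 2 values of 50 share dense rank 4.
Remaining distinct values take the next consecutive integers.
Site 2 values → pooled ranks: 50→4, 45→3, 18→1, 34→2
Mean rank = (4 + 3 + 1 + 2) / 4 = 2.50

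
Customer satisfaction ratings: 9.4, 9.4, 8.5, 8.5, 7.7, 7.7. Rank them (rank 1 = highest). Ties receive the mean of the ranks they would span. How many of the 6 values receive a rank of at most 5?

4

Sorted (descending): 9.4, 9.4, 8.5, 8.5, 7.7, 7.7
The 2 values of 9.4 occupy positions 1–2 → average rank (1+2)/2 = 1.5.
The 2 values of 8.5 occupy positions 3–4 → average rank (3+4)/2 = 3.5.
The 2 values of 7.7 occupy positions 5–6 → average rank (5+6)/2 = 5.5.
Ranks ≤ 5: {1.5, 1.5, 3.5, 3.5} → 4 values.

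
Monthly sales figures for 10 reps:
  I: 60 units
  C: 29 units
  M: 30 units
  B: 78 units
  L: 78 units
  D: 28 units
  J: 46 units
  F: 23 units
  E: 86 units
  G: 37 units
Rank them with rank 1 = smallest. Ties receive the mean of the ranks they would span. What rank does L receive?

8.5

Sorted (ascending): 23, 28, 29, 30, 37, 46, 60, 78, 78, 86
The 2 values of 78 occupy positions 8–9 → average rank (8+9)/2 = 8.5.
L has value 78 units → rank 8.5.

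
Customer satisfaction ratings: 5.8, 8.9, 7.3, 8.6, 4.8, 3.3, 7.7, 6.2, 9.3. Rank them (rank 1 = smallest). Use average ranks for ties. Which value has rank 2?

4.8

Sorted (ascending): 3.3, 4.8, 5.8, 6.2, 7.3, 7.7, 8.6, 8.9, 9.3
No ties — each value takes its position as its rank.
Rank 2 → value 4.8.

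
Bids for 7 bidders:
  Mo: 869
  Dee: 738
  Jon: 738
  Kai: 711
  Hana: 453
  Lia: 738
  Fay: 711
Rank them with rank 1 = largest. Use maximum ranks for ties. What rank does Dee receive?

Sorted (descending): 869, 738, 738, 738, 711, 711, 453
The 3 values of 738 occupy positions 2–4 → each gets rank 4.
The 2 values of 711 occupy positions 5–6 → each gets rank 6.
Dee has value 738 → rank 4.

4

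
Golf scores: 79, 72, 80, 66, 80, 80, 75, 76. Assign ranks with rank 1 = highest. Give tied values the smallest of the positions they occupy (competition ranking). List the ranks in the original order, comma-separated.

Sorted (descending): 80, 80, 80, 79, 76, 75, 72, 66
The 3 values of 80 occupy positions 1–3 → each gets rank 1.

4, 7, 1, 8, 1, 1, 6, 5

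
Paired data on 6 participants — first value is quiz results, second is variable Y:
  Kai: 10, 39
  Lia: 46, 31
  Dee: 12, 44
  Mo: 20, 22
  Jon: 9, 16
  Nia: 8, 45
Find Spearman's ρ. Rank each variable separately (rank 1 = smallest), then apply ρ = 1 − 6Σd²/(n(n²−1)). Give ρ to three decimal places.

-0.314

Ranks of variable 1: 3, 6, 4, 5, 2, 1
Ranks of variable 2: 4, 3, 5, 2, 1, 6
d = r₁ − r₂: -1, 3, -1, 3, 1, -5
d²: 1, 9, 1, 9, 1, 25; Σd² = 46
ρ = 1 − 6·46/(6·35) = 1 − 276/210 = -0.314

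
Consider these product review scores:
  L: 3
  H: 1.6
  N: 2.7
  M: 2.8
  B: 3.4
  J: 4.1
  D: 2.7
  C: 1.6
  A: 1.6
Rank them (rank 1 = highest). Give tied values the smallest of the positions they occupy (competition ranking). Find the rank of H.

Sorted (descending): 4.1, 3.4, 3, 2.8, 2.7, 2.7, 1.6, 1.6, 1.6
The 2 values of 2.7 occupy positions 5–6 → each gets rank 5.
The 3 values of 1.6 occupy positions 7–9 → each gets rank 7.
H has value 1.6 → rank 7.

7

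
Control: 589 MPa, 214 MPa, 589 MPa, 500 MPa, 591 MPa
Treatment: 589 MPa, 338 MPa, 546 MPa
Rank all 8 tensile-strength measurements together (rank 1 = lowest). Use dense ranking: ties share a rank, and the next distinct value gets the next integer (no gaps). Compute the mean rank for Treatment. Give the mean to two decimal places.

Sorted (ascending): 214, 338, 500, 546, 589, 589, 589, 591
The 3 values of 589 share dense rank 5.
Remaining distinct values take the next consecutive integers.
Treatment values → pooled ranks: 589→5, 338→2, 546→4
Mean rank = (5 + 2 + 4) / 3 = 3.67

3.67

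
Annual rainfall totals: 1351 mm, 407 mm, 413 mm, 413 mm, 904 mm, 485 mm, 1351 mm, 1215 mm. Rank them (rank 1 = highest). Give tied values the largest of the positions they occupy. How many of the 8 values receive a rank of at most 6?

Sorted (descending): 1351, 1351, 1215, 904, 485, 413, 413, 407
The 2 values of 1351 occupy positions 1–2 → each gets rank 2.
The 2 values of 413 occupy positions 6–7 → each gets rank 7.
Ranks ≤ 6: {2, 2, 3, 4, 5} → 5 values.

5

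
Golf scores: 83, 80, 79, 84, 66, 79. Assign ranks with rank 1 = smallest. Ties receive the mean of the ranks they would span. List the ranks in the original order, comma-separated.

Sorted (ascending): 66, 79, 79, 80, 83, 84
The 2 values of 79 occupy positions 2–3 → average rank (2+3)/2 = 2.5.

5, 4, 2.5, 6, 1, 2.5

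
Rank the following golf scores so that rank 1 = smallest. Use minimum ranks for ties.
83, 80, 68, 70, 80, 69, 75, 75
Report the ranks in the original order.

Sorted (ascending): 68, 69, 70, 75, 75, 80, 80, 83
The 2 values of 75 occupy positions 4–5 → each gets rank 4.
The 2 values of 80 occupy positions 6–7 → each gets rank 6.

8, 6, 1, 3, 6, 2, 4, 4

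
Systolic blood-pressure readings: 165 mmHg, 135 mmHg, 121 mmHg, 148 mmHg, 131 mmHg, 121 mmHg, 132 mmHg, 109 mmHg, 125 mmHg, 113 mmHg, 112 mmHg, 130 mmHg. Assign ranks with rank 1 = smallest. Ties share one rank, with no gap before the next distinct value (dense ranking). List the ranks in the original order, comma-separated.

11, 9, 4, 10, 7, 4, 8, 1, 5, 3, 2, 6

Sorted (ascending): 109, 112, 113, 121, 121, 125, 130, 131, 132, 135, 148, 165
The 2 values of 121 share dense rank 4.
Remaining distinct values take the next consecutive integers.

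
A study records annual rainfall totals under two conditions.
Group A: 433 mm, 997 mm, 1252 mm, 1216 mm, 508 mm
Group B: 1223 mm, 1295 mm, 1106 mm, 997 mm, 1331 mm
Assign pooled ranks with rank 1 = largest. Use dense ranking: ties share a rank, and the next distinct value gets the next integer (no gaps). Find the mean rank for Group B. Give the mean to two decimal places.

Sorted (descending): 1331, 1295, 1252, 1223, 1216, 1106, 997, 997, 508, 433
The 2 values of 997 share dense rank 7.
Remaining distinct values take the next consecutive integers.
Group B values → pooled ranks: 1223→4, 1295→2, 1106→6, 997→7, 1331→1
Mean rank = (4 + 2 + 6 + 7 + 1) / 5 = 4.00

4.00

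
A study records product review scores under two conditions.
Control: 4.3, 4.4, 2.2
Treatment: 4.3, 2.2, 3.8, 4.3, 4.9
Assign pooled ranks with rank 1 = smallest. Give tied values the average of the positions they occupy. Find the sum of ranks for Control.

13.5

Sorted (ascending): 2.2, 2.2, 3.8, 4.3, 4.3, 4.3, 4.4, 4.9
The 2 values of 2.2 occupy positions 1–2 → average rank (1+2)/2 = 1.5.
The 3 values of 4.3 occupy positions 4–6 → average rank 5.
Control values → pooled ranks: 4.3→5, 4.4→7, 2.2→1.5
Rank sum = 5 + 7 + 1.5 = 13.5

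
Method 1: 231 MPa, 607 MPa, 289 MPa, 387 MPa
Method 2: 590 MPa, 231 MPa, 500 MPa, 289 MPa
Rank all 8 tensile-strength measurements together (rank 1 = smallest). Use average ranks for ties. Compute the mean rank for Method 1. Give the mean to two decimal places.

Sorted (ascending): 231, 231, 289, 289, 387, 500, 590, 607
The 2 values of 231 occupy positions 1–2 → average rank (1+2)/2 = 1.5.
The 2 values of 289 occupy positions 3–4 → average rank (3+4)/2 = 3.5.
Method 1 values → pooled ranks: 231→1.5, 607→8, 289→3.5, 387→5
Mean rank = (1.5 + 8 + 3.5 + 5) / 4 = 4.50

4.50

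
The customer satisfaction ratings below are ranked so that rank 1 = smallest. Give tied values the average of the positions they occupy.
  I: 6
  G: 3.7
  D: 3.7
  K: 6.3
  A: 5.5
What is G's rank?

Sorted (ascending): 3.7, 3.7, 5.5, 6, 6.3
The 2 values of 3.7 occupy positions 1–2 → average rank (1+2)/2 = 1.5.
G has value 3.7 → rank 1.5.

1.5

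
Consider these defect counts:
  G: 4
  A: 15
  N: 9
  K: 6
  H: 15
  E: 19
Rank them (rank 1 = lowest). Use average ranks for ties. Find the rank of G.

Sorted (ascending): 4, 6, 9, 15, 15, 19
The 2 values of 15 occupy positions 4–5 → average rank (4+5)/2 = 4.5.
G has value 4 → rank 1.

1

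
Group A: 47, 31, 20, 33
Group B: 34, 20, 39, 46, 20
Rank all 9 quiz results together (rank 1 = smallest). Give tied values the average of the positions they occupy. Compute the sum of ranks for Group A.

Sorted (ascending): 20, 20, 20, 31, 33, 34, 39, 46, 47
The 3 values of 20 occupy positions 1–3 → average rank 2.
Group A values → pooled ranks: 47→9, 31→4, 20→2, 33→5
Rank sum = 9 + 4 + 2 + 5 = 20

20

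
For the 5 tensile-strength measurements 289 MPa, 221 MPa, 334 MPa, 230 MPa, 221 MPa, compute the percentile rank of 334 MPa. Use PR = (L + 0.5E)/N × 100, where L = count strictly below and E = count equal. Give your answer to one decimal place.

90.0

N = 5.
Strictly below 334: 4. Equal to 334: 1.
PR = (4 + 0.5·1)/5 × 100 = 90.0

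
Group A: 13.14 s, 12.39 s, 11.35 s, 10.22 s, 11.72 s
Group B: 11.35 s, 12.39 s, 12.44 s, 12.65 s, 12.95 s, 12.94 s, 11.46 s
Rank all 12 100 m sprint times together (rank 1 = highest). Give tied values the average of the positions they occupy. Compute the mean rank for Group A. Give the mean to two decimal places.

Sorted (descending): 13.14, 12.95, 12.94, 12.65, 12.44, 12.39, 12.39, 11.72, 11.46, 11.35, 11.35, 10.22
The 2 values of 12.39 occupy positions 6–7 → average rank (6+7)/2 = 6.5.
The 2 values of 11.35 occupy positions 10–11 → average rank (10+11)/2 = 10.5.
Group A values → pooled ranks: 13.14→1, 12.39→6.5, 11.35→10.5, 10.22→12, 11.72→8
Mean rank = (1 + 6.5 + 10.5 + 12 + 8) / 5 = 7.60

7.60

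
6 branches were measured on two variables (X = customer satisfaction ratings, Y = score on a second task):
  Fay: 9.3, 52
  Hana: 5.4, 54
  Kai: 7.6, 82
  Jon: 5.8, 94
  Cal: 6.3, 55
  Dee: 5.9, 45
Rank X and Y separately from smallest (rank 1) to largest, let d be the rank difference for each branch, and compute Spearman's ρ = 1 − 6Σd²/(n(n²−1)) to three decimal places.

Ranks of variable 1: 6, 1, 5, 2, 4, 3
Ranks of variable 2: 2, 3, 5, 6, 4, 1
d = r₁ − r₂: 4, -2, 0, -4, 0, 2
d²: 16, 4, 0, 16, 0, 4; Σd² = 40
ρ = 1 − 6·40/(6·35) = 1 − 240/210 = -0.143

-0.143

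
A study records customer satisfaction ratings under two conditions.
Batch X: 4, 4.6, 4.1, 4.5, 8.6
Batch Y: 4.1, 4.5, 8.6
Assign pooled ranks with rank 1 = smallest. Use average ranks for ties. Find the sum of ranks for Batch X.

21.5

Sorted (ascending): 4, 4.1, 4.1, 4.5, 4.5, 4.6, 8.6, 8.6
The 2 values of 4.1 occupy positions 2–3 → average rank (2+3)/2 = 2.5.
The 2 values of 4.5 occupy positions 4–5 → average rank (4+5)/2 = 4.5.
The 2 values of 8.6 occupy positions 7–8 → average rank (7+8)/2 = 7.5.
Batch X values → pooled ranks: 4→1, 4.6→6, 4.1→2.5, 4.5→4.5, 8.6→7.5
Rank sum = 1 + 6 + 2.5 + 4.5 + 7.5 = 21.5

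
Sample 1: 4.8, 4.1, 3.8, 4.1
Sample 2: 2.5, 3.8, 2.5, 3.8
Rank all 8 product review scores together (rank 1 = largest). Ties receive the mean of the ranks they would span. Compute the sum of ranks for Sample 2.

Sorted (descending): 4.8, 4.1, 4.1, 3.8, 3.8, 3.8, 2.5, 2.5
The 2 values of 4.1 occupy positions 2–3 → average rank (2+3)/2 = 2.5.
The 3 values of 3.8 occupy positions 4–6 → average rank 5.
The 2 values of 2.5 occupy positions 7–8 → average rank (7+8)/2 = 7.5.
Sample 2 values → pooled ranks: 2.5→7.5, 3.8→5, 2.5→7.5, 3.8→5
Rank sum = 7.5 + 5 + 7.5 + 5 = 25

25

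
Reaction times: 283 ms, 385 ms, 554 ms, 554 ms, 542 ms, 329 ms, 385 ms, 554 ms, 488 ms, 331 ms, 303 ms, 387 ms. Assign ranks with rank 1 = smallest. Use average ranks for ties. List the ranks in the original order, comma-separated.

Sorted (ascending): 283, 303, 329, 331, 385, 385, 387, 488, 542, 554, 554, 554
The 2 values of 385 occupy positions 5–6 → average rank (5+6)/2 = 5.5.
The 3 values of 554 occupy positions 10–12 → average rank 11.

1, 5.5, 11, 11, 9, 3, 5.5, 11, 8, 4, 2, 7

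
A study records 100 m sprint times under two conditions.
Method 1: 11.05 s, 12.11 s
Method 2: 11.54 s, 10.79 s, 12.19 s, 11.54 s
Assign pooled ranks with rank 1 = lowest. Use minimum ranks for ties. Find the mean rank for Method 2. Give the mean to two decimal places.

Sorted (ascending): 10.79, 11.05, 11.54, 11.54, 12.11, 12.19
The 2 values of 11.54 occupy positions 3–4 → each gets rank 3.
Method 2 values → pooled ranks: 11.54→3, 10.79→1, 12.19→6, 11.54→3
Mean rank = (3 + 1 + 6 + 3) / 4 = 3.25

3.25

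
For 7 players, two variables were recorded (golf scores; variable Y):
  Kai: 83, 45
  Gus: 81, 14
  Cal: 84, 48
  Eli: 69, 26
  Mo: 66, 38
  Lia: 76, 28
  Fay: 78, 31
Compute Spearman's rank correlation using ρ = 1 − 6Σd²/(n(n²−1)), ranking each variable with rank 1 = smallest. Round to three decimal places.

Ranks of variable 1: 6, 5, 7, 2, 1, 3, 4
Ranks of variable 2: 6, 1, 7, 2, 5, 3, 4
d = r₁ − r₂: 0, 4, 0, 0, -4, 0, 0
d²: 0, 16, 0, 0, 16, 0, 0; Σd² = 32
ρ = 1 − 6·32/(7·48) = 1 − 192/336 = 0.429

0.429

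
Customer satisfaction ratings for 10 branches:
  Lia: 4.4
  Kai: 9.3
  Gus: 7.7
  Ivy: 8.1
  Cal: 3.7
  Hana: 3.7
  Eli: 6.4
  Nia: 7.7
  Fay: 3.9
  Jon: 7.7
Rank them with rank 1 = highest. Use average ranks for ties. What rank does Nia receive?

4

Sorted (descending): 9.3, 8.1, 7.7, 7.7, 7.7, 6.4, 4.4, 3.9, 3.7, 3.7
The 3 values of 7.7 occupy positions 3–5 → average rank 4.
The 2 values of 3.7 occupy positions 9–10 → average rank (9+10)/2 = 9.5.
Nia has value 7.7 → rank 4.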